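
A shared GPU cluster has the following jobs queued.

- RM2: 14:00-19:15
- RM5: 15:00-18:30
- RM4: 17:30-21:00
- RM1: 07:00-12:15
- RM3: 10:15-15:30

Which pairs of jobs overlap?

Sorted by start: RM1, RM3, RM2, RM5, RM4.
RM3 starts before RM1 ends → RM1 and RM3 overlap.
RM2 starts after RM1 ends, so nothing later overlaps RM1 either.
RM2 starts before RM3 ends → RM3 and RM2 overlap.
RM5 starts before RM3 ends → RM3 and RM5 overlap.
RM4 starts after RM3 ends.
RM5 starts before RM2 ends → RM2 and RM5 overlap.
RM4 starts before RM2 ends → RM2 and RM4 overlap.
RM4 starts before RM5 ends → RM5 and RM4 overlap.

RM1 & RM3, RM2 & RM3, RM2 & RM4, RM2 & RM5, RM3 & RM5, RM4 & RM5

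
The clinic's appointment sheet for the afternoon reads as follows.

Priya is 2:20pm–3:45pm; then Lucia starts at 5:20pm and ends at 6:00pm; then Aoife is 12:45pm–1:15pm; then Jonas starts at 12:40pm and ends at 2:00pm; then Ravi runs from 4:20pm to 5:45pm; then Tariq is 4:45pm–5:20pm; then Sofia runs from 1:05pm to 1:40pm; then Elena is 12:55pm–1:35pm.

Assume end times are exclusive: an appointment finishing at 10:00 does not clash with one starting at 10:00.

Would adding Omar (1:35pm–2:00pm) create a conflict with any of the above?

Yes — it overlaps Jonas, Sofia

Jonas: starts 12:40pm before Omar ends 2:00pm, and ends 2:00pm after Omar starts 1:35pm → overlap.
Aoife: ends 1:15pm at or before Omar starts 1:35pm → clear.
Elena: ends 1:35pm at or before Omar starts 1:35pm → clear.
Sofia: starts 1:05pm before Omar ends 2:00pm, and ends 1:40pm after Omar starts 1:35pm → overlap.
Priya: starts 2:20pm at or after Omar ends 2:00pm → clear.
Ravi: starts 4:20pm at or after Omar ends 2:00pm → clear.
Tariq: starts 4:45pm at or after Omar ends 2:00pm → clear.
Lucia: starts 5:20pm at or after Omar ends 2:00pm → clear.
Omar overlaps Jonas, Sofia.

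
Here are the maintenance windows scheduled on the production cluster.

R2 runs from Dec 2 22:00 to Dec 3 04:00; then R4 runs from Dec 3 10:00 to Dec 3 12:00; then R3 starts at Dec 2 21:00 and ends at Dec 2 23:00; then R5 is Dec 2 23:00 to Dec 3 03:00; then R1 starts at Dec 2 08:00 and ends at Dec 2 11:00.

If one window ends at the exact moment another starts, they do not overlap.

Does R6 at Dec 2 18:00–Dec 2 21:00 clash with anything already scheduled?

R1: ends Dec 2 11:00 at or before R6 starts Dec 2 18:00 → clear.
R3: starts Dec 2 21:00 at or after R6 ends Dec 2 21:00 → clear.
R2: starts Dec 2 22:00 at or after R6 ends Dec 2 21:00 → clear.
R5: starts Dec 2 23:00 at or after R6 ends Dec 2 21:00 → clear.
R4: starts Dec 3 10:00 at or after R6 ends Dec 2 21:00 → clear.

No — it doesn't clash with anything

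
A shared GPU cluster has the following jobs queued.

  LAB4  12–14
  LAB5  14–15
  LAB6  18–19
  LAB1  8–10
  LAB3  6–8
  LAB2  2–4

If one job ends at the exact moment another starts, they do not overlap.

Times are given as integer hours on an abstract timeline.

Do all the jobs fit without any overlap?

Yes

Sorted by start: LAB2, LAB3, LAB1, LAB4, LAB5, LAB6.
LAB3 starts after LAB2 ends, so LAB2 has no further overlaps.
LAB1 starts exactly when LAB3 ends (back-to-back, no overlap), so LAB3 has no further overlaps.
LAB4 starts after LAB1 ends, so LAB1 has no further overlaps.
LAB5 starts exactly when LAB4 ends (back-to-back, no overlap), so LAB4 has no further overlaps.
LAB6 starts after LAB5 ends.
Every pair is clear; the schedule has no overlaps.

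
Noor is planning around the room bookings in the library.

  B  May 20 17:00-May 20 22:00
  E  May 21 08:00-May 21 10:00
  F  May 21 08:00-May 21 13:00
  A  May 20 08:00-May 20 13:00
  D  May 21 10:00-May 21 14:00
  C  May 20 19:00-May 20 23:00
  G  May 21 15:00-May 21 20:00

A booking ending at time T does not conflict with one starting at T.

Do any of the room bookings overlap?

Yes

Sorted by start: A, B, C, E, F, D, G.
B starts after A ends; A is clear from here.
C starts before B ends → B and C overlap.
That's a conflict, so the schedule is not conflict-free.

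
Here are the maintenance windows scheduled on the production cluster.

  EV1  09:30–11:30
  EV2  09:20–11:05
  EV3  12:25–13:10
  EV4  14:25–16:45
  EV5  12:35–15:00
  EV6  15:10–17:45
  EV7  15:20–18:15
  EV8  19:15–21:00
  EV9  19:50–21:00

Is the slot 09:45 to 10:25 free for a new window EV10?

EV2: starts 09:20 before EV10 ends 10:25, and ends 11:05 after EV10 starts 09:45 → overlap.
EV1: starts 09:30 before EV10 ends 10:25, and ends 11:30 after EV10 starts 09:45 → overlap.
EV3: starts 12:25 at or after EV10 ends 10:25 → clear.
EV5: starts 12:35 at or after EV10 ends 10:25 → clear.
EV4: starts 14:25 at or after EV10 ends 10:25 → clear.
EV6: starts 15:10 at or after EV10 ends 10:25 → clear.
EV7: starts 15:20 at or after EV10 ends 10:25 → clear.
EV8: starts 19:15 at or after EV10 ends 10:25 → clear.
EV9: starts 19:50 at or after EV10 ends 10:25 → clear.
EV10 overlaps EV1, EV2.

No — it overlaps EV1, EV2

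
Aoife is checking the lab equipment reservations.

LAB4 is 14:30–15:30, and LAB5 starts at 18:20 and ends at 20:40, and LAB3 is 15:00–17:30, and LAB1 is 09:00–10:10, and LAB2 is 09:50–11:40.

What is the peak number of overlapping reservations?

2

Sweep the timeline, counting +1 at each start and −1 at each end (ends before starts at a tie):
09:00 start LAB1 → 1
09:50 start LAB2 → 2
10:10 end LAB1 → 1
11:40 end LAB2 → 0
14:30 start LAB4 → 1
15:00 start LAB3 → 2
15:30 end LAB4 → 1
17:30 end LAB3 → 0
18:20 start LAB5 → 1
20:40 end LAB5 → 0
Peak is 2, at 09:50 (LAB1, LAB2).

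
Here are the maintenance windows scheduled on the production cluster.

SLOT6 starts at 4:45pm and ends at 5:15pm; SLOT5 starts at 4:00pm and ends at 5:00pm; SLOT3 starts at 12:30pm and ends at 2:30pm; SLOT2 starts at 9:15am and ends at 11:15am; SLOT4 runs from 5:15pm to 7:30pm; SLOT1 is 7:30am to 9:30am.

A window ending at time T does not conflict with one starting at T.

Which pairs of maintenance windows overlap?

SLOT1 & SLOT2, SLOT5 & SLOT6

Sorted by start: SLOT1, SLOT2, SLOT3, SLOT5, SLOT6, SLOT4.
SLOT2 starts before SLOT1 ends → SLOT1 and SLOT2 overlap.
SLOT3 starts after SLOT1 ends; SLOT1 is clear from here.
SLOT3 starts after SLOT2 ends; SLOT2 is clear from here.
SLOT5 starts after SLOT3 ends; SLOT3 is clear from here.
SLOT6 starts before SLOT5 ends → SLOT5 and SLOT6 overlap.
SLOT4 starts after SLOT5 ends.
SLOT4 starts exactly when SLOT6 ends (back-to-back, no overlap).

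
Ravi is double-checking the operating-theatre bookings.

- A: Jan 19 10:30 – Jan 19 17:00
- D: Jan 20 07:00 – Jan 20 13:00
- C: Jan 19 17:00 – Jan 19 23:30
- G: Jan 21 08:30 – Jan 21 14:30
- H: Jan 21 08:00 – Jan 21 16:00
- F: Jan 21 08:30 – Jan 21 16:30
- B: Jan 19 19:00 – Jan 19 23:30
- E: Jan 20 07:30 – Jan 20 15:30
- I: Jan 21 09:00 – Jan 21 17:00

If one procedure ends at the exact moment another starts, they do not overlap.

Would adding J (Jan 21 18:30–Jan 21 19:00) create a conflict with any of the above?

A: ends Jan 19 17:00 at or before J starts Jan 21 18:30 → clear.
C: ends Jan 19 23:30 at or before J starts Jan 21 18:30 → clear.
B: ends Jan 19 23:30 at or before J starts Jan 21 18:30 → clear.
D: ends Jan 20 13:00 at or before J starts Jan 21 18:30 → clear.
E: ends Jan 20 15:30 at or before J starts Jan 21 18:30 → clear.
H: ends Jan 21 16:00 at or before J starts Jan 21 18:30 → clear.
F: ends Jan 21 16:30 at or before J starts Jan 21 18:30 → clear.
G: ends Jan 21 14:30 at or before J starts Jan 21 18:30 → clear.
I: ends Jan 21 17:00 at or before J starts Jan 21 18:30 → clear.

No — it doesn't clash with anything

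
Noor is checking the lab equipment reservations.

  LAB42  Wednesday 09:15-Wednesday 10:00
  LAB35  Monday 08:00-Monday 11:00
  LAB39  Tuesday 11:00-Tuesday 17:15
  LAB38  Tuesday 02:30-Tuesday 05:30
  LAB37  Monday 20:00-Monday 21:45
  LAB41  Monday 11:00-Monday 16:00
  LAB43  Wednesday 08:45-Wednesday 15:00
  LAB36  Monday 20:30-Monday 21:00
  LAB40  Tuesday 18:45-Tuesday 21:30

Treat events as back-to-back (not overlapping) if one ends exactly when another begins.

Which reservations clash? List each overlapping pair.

Two intervals overlap when each starts before the other ends.
Sorted by start: LAB35, LAB41, LAB37, LAB36, LAB38, LAB39, LAB40, LAB43, LAB42.
LAB41 starts exactly when LAB35 ends (back-to-back, no overlap), so nothing later overlaps LAB35 either.
LAB37 starts after LAB41 ends, so nothing later overlaps LAB41 either.
LAB36 starts before LAB37 ends → LAB37 and LAB36 overlap.
LAB38 starts after LAB37 ends, so nothing later overlaps LAB37 either.
LAB38 starts after LAB36 ends, so nothing later overlaps LAB36 either.
LAB39 starts after LAB38 ends, so nothing later overlaps LAB38 either.
LAB40 starts after LAB39 ends, so nothing later overlaps LAB39 either.
LAB43 starts after LAB40 ends, so nothing later overlaps LAB40 either.
LAB42 starts before LAB43 ends → LAB43 and LAB42 overlap.

LAB36 & LAB37, LAB42 & LAB43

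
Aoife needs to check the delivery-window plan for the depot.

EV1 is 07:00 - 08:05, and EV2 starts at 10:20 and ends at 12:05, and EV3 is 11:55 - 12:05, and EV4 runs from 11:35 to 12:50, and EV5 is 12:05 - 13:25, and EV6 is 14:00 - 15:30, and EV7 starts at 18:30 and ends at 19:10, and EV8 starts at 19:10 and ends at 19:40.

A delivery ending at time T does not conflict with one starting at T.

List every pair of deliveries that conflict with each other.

EV2 & EV3, EV2 & EV4, EV3 & EV4, EV4 & EV5

Sorted by start: EV1, EV2, EV4, EV3, EV5, EV6, EV7, EV8.
EV2 starts after EV1 ends, so EV1 has no further overlaps.
EV4 starts before EV2 ends → EV2 and EV4 overlap.
EV3 starts before EV2 ends → EV2 and EV3 overlap.
EV5 starts exactly when EV2 ends (back-to-back, no overlap), so EV2 has no further overlaps.
EV3 starts before EV4 ends → EV4 and EV3 overlap.
EV5 starts before EV4 ends → EV4 and EV5 overlap.
EV6 starts after EV4 ends, so EV4 has no further overlaps.
EV5 starts exactly when EV3 ends (back-to-back, no overlap), so EV3 has no further overlaps.
EV6 starts after EV5 ends, so EV5 has no further overlaps.
EV7 starts after EV6 ends, so EV6 has no further overlaps.
EV8 starts exactly when EV7 ends (back-to-back, no overlap).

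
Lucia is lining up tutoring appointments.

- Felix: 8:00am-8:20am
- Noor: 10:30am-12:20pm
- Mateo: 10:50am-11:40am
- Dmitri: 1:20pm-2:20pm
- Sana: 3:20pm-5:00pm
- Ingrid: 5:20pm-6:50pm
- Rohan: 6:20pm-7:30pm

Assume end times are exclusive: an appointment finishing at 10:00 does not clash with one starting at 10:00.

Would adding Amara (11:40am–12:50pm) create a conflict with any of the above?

Yes — it overlaps Noor

Felix: ends 8:20am at or before Amara starts 11:40am → clear.
Noor: starts 10:30am before Amara ends 12:50pm, and ends 12:20pm after Amara starts 11:40am → overlap.
Mateo: ends 11:40am at or before Amara starts 11:40am → clear.
Dmitri: starts 1:20pm at or after Amara ends 12:50pm → clear.
Sana: starts 3:20pm at or after Amara ends 12:50pm → clear.
Ingrid: starts 5:20pm at or after Amara ends 12:50pm → clear.
Rohan: starts 6:20pm at or after Amara ends 12:50pm → clear.
Amara overlaps Noor.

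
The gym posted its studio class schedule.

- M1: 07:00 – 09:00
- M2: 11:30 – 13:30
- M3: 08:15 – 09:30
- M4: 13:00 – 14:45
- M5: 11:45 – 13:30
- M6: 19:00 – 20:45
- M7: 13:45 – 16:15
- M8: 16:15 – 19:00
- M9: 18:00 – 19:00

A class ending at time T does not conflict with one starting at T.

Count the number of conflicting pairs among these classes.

Sorted by start: M1, M3, M2, M5, M4, M7, M8, M9, M6.
M3 starts before M1 ends → M1 and M3 overlap.
M2 starts after M1 ends, so M1 has no further overlaps.
M2 starts after M3 ends, so M3 has no further overlaps.
M5 starts before M2 ends → M2 and M5 overlap.
M4 starts before M2 ends → M2 and M4 overlap.
M7 starts after M2 ends, so M2 has no further overlaps.
M4 starts before M5 ends → M5 and M4 overlap.
M7 starts after M5 ends, so M5 has no further overlaps.
M7 starts before M4 ends → M4 and M7 overlap.
M8 starts after M4 ends, so M4 has no further overlaps.
M8 starts exactly when M7 ends (back-to-back, no overlap), so M7 has no further overlaps.
M9 starts before M8 ends → M8 and M9 overlap.
M6 starts exactly when M8 ends (back-to-back, no overlap).
M6 starts exactly when M9 ends (back-to-back, no overlap).
Overlapping pairs: M1 & M3, M2 & M4, M2 & M5, M4 & M5, M4 & M7, M8 & M9 — 6 in total.

6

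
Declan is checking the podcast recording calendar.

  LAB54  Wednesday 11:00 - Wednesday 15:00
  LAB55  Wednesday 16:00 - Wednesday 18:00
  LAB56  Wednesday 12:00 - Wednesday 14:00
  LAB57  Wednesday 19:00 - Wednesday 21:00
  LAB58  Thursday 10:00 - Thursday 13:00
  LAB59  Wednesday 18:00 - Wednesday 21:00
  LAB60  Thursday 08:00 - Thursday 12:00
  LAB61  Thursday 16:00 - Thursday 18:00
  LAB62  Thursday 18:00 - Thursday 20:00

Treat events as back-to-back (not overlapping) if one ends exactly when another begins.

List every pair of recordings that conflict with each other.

Sorted by start: LAB54, LAB56, LAB55, LAB59, LAB57, LAB60, LAB58, LAB61, LAB62.
LAB56 starts before LAB54 ends → LAB54 and LAB56 overlap.
LAB55 starts after LAB54 ends, so nothing later overlaps LAB54 either.
LAB55 starts after LAB56 ends, so nothing later overlaps LAB56 either.
LAB59 starts exactly when LAB55 ends (back-to-back, no overlap), so nothing later overlaps LAB55 either.
LAB57 starts before LAB59 ends → LAB59 and LAB57 overlap.
LAB60 starts after LAB59 ends, so nothing later overlaps LAB59 either.
LAB60 starts after LAB57 ends, so nothing later overlaps LAB57 either.
LAB58 starts before LAB60 ends → LAB60 and LAB58 overlap.
LAB61 starts after LAB60 ends, so nothing later overlaps LAB60 either.
LAB61 starts after LAB58 ends, so nothing later overlaps LAB58 either.
LAB62 starts exactly when LAB61 ends (back-to-back, no overlap).

LAB54 & LAB56, LAB57 & LAB59, LAB58 & LAB60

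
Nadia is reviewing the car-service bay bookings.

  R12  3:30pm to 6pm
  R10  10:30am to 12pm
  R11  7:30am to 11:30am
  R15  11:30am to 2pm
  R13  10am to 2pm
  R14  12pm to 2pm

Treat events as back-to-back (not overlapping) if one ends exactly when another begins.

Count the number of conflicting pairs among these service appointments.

7

Sorted by start: R11, R13, R10, R15, R14, R12.
R13 starts before R11 ends → R11 and R13 overlap.
R10 starts before R11 ends → R11 and R10 overlap.
R15 starts exactly when R11 ends (back-to-back, no overlap) — done with R11.
R10 starts before R13 ends → R13 and R10 overlap.
R15 starts before R13 ends → R13 and R15 overlap.
R14 starts before R13 ends → R13 and R14 overlap.
R12 starts after R13 ends.
R15 starts before R10 ends → R10 and R15 overlap.
R14 starts exactly when R10 ends (back-to-back, no overlap) — done with R10.
R14 starts before R15 ends → R15 and R14 overlap.
R12 starts after R15 ends.
R12 starts after R14 ends.
Overlapping pairs: R10 & R11, R10 & R13, R10 & R15, R11 & R13, R13 & R14, R13 & R15, R14 & R15 — 7 in total.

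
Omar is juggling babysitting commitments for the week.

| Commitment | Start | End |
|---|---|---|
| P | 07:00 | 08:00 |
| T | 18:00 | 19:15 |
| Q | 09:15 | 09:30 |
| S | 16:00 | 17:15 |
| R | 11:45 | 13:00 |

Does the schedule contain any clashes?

No

Sorted by start: P, Q, R, S, T.
Q starts after P ends; P is clear from here.
R starts after Q ends; Q is clear from here.
S starts after R ends; R is clear from here.
T starts after S ends.
Every pair is clear; the schedule has no overlaps.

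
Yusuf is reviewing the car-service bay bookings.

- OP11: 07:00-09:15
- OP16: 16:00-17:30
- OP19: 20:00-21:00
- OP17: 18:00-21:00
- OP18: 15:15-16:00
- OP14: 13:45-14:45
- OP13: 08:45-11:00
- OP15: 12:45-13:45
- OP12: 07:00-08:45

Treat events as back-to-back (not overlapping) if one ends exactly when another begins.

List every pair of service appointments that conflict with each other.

OP11 & OP12, OP11 & OP13, OP17 & OP19

Sorted by start: OP11, OP12, OP13, OP15, OP14, OP18, OP16, OP17, OP19.
OP12 starts before OP11 ends → OP11 and OP12 overlap.
OP13 starts before OP11 ends → OP11 and OP13 overlap.
OP15 starts after OP11 ends, so nothing later overlaps OP11 either.
OP13 starts exactly when OP12 ends (back-to-back, no overlap), so nothing later overlaps OP12 either.
OP15 starts after OP13 ends, so nothing later overlaps OP13 either.
OP14 starts exactly when OP15 ends (back-to-back, no overlap), so nothing later overlaps OP15 either.
OP18 starts after OP14 ends, so nothing later overlaps OP14 either.
OP16 starts exactly when OP18 ends (back-to-back, no overlap), so nothing later overlaps OP18 either.
OP17 starts after OP16 ends, so nothing later overlaps OP16 either.
OP19 starts before OP17 ends → OP17 and OP19 overlap.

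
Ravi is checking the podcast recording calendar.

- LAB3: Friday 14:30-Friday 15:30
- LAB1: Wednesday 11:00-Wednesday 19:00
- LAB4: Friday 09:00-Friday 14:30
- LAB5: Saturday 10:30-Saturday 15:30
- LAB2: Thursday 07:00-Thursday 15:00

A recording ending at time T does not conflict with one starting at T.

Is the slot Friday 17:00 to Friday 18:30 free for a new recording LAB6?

LAB1: ends Wednesday 19:00 at or before LAB6 starts Friday 17:00 → clear.
LAB2: ends Thursday 15:00 at or before LAB6 starts Friday 17:00 → clear.
LAB4: ends Friday 14:30 at or before LAB6 starts Friday 17:00 → clear.
LAB3: ends Friday 15:30 at or before LAB6 starts Friday 17:00 → clear.
LAB5: starts Saturday 10:30 at or after LAB6 ends Friday 18:30 → clear.

Yes — the slot is free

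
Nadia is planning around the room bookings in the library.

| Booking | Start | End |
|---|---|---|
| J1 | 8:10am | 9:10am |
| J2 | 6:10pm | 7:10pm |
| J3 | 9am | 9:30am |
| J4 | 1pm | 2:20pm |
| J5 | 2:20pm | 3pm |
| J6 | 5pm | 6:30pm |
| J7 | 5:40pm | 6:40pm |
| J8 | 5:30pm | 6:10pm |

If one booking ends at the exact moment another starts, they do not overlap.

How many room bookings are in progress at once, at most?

Walk through starts and ends in time order (an end at T is processed before a start at T):
8:10am start J1 → 1
9am start J3 → 2
9:10am end J1 → 1
9:30am end J3 → 0
1pm start J4 → 1
2:20pm end J4 → 0
2:20pm start J5 → 1
3pm end J5 → 0
5pm start J6 → 1
5:30pm start J8 → 2
5:40pm start J7 → 3
6:10pm end J8 → 2
6:10pm start J2 → 3
6:30pm end J6 → 2
6:40pm end J7 → 1
7:10pm end J2 → 0
Peak is 3, at 5:40pm (J6, J7, J8).

3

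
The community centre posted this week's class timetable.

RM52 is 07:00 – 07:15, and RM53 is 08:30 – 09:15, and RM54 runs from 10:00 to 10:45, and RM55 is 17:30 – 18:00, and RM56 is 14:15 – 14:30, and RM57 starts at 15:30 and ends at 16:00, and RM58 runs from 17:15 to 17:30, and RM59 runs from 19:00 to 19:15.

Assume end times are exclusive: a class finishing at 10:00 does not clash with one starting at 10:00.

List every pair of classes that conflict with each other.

no overlapping pairs

Sorted by start: RM52, RM53, RM54, RM56, RM57, RM58, RM55, RM59.
RM53 starts after RM52 ends, so RM52 has no further overlaps.
RM54 starts after RM53 ends, so RM53 has no further overlaps.
RM56 starts after RM54 ends, so RM54 has no further overlaps.
RM57 starts after RM56 ends, so RM56 has no further overlaps.
RM58 starts after RM57 ends, so RM57 has no further overlaps.
RM55 starts exactly when RM58 ends (back-to-back, no overlap), so RM58 has no further overlaps.
RM59 starts after RM55 ends.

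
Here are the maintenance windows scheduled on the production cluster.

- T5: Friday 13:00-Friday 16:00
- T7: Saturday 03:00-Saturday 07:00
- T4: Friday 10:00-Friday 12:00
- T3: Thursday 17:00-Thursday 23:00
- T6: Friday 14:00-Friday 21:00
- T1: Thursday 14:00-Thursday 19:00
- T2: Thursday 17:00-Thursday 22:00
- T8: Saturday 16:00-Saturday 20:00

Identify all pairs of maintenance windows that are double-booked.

Sorted by start: T1, T2, T3, T4, T5, T6, T7, T8.
T2 starts before T1 ends → T1 and T2 overlap.
T3 starts before T1 ends → T1 and T3 overlap.
T4 starts after T1 ends; T1 is clear from here.
T3 starts before T2 ends → T2 and T3 overlap.
T4 starts after T2 ends; T2 is clear from here.
T4 starts after T3 ends; T3 is clear from here.
T5 starts after T4 ends; T4 is clear from here.
T6 starts before T5 ends → T5 and T6 overlap.
T7 starts after T5 ends; T5 is clear from here.
T7 starts after T6 ends; T6 is clear from here.
T8 starts after T7 ends.

T1 & T2, T1 & T3, T2 & T3, T5 & T6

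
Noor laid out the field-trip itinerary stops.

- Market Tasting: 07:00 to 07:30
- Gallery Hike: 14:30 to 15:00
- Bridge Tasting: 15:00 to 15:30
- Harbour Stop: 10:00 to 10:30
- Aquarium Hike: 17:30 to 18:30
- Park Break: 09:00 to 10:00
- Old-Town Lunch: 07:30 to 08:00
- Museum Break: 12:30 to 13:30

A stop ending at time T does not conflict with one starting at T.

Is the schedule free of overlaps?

Sorted by start: Market Tasting, Old-Town Lunch, Park Break, Harbour Stop, Museum Break, Gallery Hike, Bridge Tasting, Aquarium Hike.
Old-Town Lunch starts exactly when Market Tasting ends (back-to-back, no overlap) — done with Market Tasting.
Park Break starts after Old-Town Lunch ends — done with Old-Town Lunch.
Harbour Stop starts exactly when Park Break ends (back-to-back, no overlap) — done with Park Break.
Museum Break starts after Harbour Stop ends — done with Harbour Stop.
Gallery Hike starts after Museum Break ends — done with Museum Break.
Bridge Tasting starts exactly when Gallery Hike ends (back-to-back, no overlap) — done with Gallery Hike.
Aquarium Hike starts after Bridge Tasting ends.
Every pair is clear; the schedule has no overlaps.

Yes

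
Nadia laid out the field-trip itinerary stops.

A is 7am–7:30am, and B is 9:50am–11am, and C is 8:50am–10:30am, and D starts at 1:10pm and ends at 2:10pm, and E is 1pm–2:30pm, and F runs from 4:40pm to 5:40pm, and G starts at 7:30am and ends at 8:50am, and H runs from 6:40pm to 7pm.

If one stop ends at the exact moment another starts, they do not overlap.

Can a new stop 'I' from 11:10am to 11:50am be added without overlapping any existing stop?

A: ends 7:30am at or before I starts 11:10am → clear.
G: ends 8:50am at or before I starts 11:10am → clear.
C: ends 10:30am at or before I starts 11:10am → clear.
B: ends 11am at or before I starts 11:10am → clear.
E: starts 1pm at or after I ends 11:50am → clear.
D: starts 1:10pm at or after I ends 11:50am → clear.
F: starts 4:40pm at or after I ends 11:50am → clear.
H: starts 6:40pm at or after I ends 11:50am → clear.

Yes — the slot is free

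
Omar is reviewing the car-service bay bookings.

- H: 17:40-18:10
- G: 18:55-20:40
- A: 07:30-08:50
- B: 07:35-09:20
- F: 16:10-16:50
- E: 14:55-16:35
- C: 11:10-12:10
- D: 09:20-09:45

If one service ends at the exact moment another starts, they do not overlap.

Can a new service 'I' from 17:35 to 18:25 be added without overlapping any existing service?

A: ends 08:50 at or before I starts 17:35 → clear.
B: ends 09:20 at or before I starts 17:35 → clear.
D: ends 09:45 at or before I starts 17:35 → clear.
C: ends 12:10 at or before I starts 17:35 → clear.
E: ends 16:35 at or before I starts 17:35 → clear.
F: ends 16:50 at or before I starts 17:35 → clear.
H: starts 17:40 before I ends 18:25, and ends 18:10 after I starts 17:35 → overlap.
G: starts 18:55 at or after I ends 18:25 → clear.
I overlaps H.

No — it overlaps H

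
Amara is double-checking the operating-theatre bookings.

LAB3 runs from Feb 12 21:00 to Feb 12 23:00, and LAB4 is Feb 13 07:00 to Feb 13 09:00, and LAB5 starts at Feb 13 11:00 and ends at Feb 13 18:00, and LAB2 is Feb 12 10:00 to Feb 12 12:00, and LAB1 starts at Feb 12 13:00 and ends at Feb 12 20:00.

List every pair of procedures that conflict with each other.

no conflicts

Sorted by start: LAB2, LAB1, LAB3, LAB4, LAB5.
LAB1 starts after LAB2 ends — done with LAB2.
LAB3 starts after LAB1 ends — done with LAB1.
LAB4 starts after LAB3 ends — done with LAB3.
LAB5 starts after LAB4 ends.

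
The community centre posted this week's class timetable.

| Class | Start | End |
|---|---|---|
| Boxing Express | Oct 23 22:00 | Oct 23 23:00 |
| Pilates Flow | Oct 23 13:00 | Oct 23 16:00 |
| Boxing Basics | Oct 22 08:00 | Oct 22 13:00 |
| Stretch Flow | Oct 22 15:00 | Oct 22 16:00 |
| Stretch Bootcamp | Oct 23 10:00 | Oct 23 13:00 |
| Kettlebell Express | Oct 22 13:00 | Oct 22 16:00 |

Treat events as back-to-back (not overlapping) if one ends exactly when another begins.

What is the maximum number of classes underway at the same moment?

Sort all start/end points and keep a running count:
Oct 22 08:00 start Boxing Basics → 1
Oct 22 13:00 end Boxing Basics → 0
Oct 22 13:00 start Kettlebell Express → 1
Oct 22 15:00 start Stretch Flow → 2
Oct 22 16:00 end Kettlebell Express → 1
Oct 22 16:00 end Stretch Flow → 0
Oct 23 10:00 start Stretch Bootcamp → 1
Oct 23 13:00 end Stretch Bootcamp → 0
Oct 23 13:00 start Pilates Flow → 1
Oct 23 16:00 end Pilates Flow → 0
Oct 23 22:00 start Boxing Express → 1
Oct 23 23:00 end Boxing Express → 0
Peak is 2, at Oct 22 15:00 (Kettlebell Express, Stretch Flow).

2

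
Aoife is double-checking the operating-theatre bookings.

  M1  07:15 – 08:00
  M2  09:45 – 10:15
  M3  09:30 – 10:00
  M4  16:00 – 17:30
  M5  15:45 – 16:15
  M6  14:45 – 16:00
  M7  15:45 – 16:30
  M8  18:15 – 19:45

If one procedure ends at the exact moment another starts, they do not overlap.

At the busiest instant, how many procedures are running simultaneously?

Sort all start/end points and keep a running count:
07:15 start M1 → 1
08:00 end M1 → 0
09:30 start M3 → 1
09:45 start M2 → 2
10:00 end M3 → 1
10:15 end M2 → 0
14:45 start M6 → 1
15:45 start M5 → 2
15:45 start M7 → 3
16:00 end M6 → 2
16:00 start M4 → 3
16:15 end M5 → 2
16:30 end M7 → 1
17:30 end M4 → 0
18:15 start M8 → 1
19:45 end M8 → 0
Peak is 3, at 15:45 (M5, M6, M7).

3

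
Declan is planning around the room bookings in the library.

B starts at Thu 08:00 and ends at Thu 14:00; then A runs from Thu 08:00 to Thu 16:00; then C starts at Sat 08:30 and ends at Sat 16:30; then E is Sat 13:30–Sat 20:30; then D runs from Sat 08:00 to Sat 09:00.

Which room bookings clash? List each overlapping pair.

A & B, C & D, C & E

Sorted by start: A, B, D, C, E.
B starts before A ends → A and B overlap.
D starts after A ends; A is clear from here.
D starts after B ends; B is clear from here.
C starts before D ends → D and C overlap.
E starts after D ends.
E starts before C ends → C and E overlap.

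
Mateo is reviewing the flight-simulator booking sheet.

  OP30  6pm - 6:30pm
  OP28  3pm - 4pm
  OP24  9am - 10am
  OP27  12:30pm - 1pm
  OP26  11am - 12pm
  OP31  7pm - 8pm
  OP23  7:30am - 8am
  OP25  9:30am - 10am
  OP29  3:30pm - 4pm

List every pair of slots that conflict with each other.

OP24 & OP25, OP28 & OP29

Two intervals overlap when each starts before the other ends.
Sorted by start: OP23, OP24, OP25, OP26, OP27, OP28, OP29, OP30, OP31.
OP24 starts after OP23 ends, so OP23 has no further overlaps.
OP25 starts before OP24 ends → OP24 and OP25 overlap.
OP26 starts after OP24 ends, so OP24 has no further overlaps.
OP26 starts after OP25 ends, so OP25 has no further overlaps.
OP27 starts after OP26 ends, so OP26 has no further overlaps.
OP28 starts after OP27 ends, so OP27 has no further overlaps.
OP29 starts before OP28 ends → OP28 and OP29 overlap.
OP30 starts after OP28 ends, so OP28 has no further overlaps.
OP30 starts after OP29 ends, so OP29 has no further overlaps.
OP31 starts after OP30 ends.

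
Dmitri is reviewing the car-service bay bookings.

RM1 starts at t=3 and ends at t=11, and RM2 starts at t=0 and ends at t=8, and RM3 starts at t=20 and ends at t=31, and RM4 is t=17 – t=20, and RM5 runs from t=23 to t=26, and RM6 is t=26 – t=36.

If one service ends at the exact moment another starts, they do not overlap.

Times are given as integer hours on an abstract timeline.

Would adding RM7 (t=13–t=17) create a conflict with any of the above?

RM2: ends t=8 at or before RM7 starts t=13 → clear.
RM1: ends t=11 at or before RM7 starts t=13 → clear.
RM4: starts t=17 at or after RM7 ends t=17 → clear.
RM3: starts t=20 at or after RM7 ends t=17 → clear.
RM5: starts t=23 at or after RM7 ends t=17 → clear.
RM6: starts t=26 at or after RM7 ends t=17 → clear.

No — it doesn't clash with anything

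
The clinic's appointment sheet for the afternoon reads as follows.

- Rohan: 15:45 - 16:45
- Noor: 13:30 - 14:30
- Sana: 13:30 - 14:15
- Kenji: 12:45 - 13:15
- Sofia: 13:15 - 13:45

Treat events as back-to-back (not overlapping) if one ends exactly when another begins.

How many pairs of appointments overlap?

Two intervals overlap when each starts before the other ends.
Sorted by start: Kenji, Sofia, Sana, Noor, Rohan.
Sofia starts exactly when Kenji ends (back-to-back, no overlap) — done with Kenji.
Sana starts before Sofia ends → Sofia and Sana overlap.
Noor starts before Sofia ends → Sofia and Noor overlap.
Rohan starts after Sofia ends.
Noor starts before Sana ends → Sana and Noor overlap.
Rohan starts after Sana ends.
Rohan starts after Noor ends.
Overlapping pairs: Noor & Sana, Noor & Sofia, Sana & Sofia — 3 in total.

3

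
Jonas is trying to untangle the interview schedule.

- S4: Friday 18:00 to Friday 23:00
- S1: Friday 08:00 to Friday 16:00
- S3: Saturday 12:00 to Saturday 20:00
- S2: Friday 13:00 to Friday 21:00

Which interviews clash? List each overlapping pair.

S1 & S2, S2 & S4

Sorted by start: S1, S2, S4, S3.
S2 starts before S1 ends → S1 and S2 overlap.
S4 starts after S1 ends; S1 is clear from here.
S4 starts before S2 ends → S2 and S4 overlap.
S3 starts after S2 ends.
S3 starts after S4 ends.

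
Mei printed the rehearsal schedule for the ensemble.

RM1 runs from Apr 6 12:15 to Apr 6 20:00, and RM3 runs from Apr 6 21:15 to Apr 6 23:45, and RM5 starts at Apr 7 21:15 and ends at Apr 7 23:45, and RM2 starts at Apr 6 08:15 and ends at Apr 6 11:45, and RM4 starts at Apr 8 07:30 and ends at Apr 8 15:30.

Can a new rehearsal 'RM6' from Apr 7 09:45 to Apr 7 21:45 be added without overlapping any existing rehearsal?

No — it overlaps RM5

RM2: ends Apr 6 11:45 at or before RM6 starts Apr 7 09:45 → clear.
RM1: ends Apr 6 20:00 at or before RM6 starts Apr 7 09:45 → clear.
RM3: ends Apr 6 23:45 at or before RM6 starts Apr 7 09:45 → clear.
RM5: starts Apr 7 21:15 before RM6 ends Apr 7 21:45, and ends Apr 7 23:45 after RM6 starts Apr 7 09:45 → overlap.
RM4: starts Apr 8 07:30 at or after RM6 ends Apr 7 21:45 → clear.
RM6 overlaps RM5.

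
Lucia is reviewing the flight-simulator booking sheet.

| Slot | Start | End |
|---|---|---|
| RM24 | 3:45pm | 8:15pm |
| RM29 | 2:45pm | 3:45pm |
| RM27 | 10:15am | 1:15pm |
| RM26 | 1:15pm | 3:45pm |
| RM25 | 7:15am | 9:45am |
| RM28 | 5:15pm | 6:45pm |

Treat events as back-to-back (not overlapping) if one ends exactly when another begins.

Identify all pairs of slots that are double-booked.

RM24 & RM28, RM26 & RM29

Sorted by start: RM25, RM27, RM26, RM29, RM24, RM28.
RM27 starts after RM25 ends; RM25 is clear from here.
RM26 starts exactly when RM27 ends (back-to-back, no overlap); RM27 is clear from here.
RM29 starts before RM26 ends → RM26 and RM29 overlap.
RM24 starts exactly when RM26 ends (back-to-back, no overlap); RM26 is clear from here.
RM24 starts exactly when RM29 ends (back-to-back, no overlap); RM29 is clear from here.
RM28 starts before RM24 ends → RM24 and RM28 overlap.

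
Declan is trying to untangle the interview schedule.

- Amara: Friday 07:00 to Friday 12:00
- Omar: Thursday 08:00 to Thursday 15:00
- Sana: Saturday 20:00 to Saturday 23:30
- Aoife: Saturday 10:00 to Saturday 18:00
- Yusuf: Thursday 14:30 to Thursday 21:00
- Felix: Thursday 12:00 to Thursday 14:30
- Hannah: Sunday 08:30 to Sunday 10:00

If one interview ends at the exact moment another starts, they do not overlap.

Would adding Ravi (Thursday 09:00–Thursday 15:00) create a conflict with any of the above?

Yes — it overlaps Felix, Omar, Yusuf

Omar: starts Thursday 08:00 before Ravi ends Thursday 15:00, and ends Thursday 15:00 after Ravi starts Thursday 09:00 → overlap.
Felix: starts Thursday 12:00 before Ravi ends Thursday 15:00, and ends Thursday 14:30 after Ravi starts Thursday 09:00 → overlap.
Yusuf: starts Thursday 14:30 before Ravi ends Thursday 15:00, and ends Thursday 21:00 after Ravi starts Thursday 09:00 → overlap.
Amara: starts Friday 07:00 at or after Ravi ends Thursday 15:00 → clear.
Aoife: starts Saturday 10:00 at or after Ravi ends Thursday 15:00 → clear.
Sana: starts Saturday 20:00 at or after Ravi ends Thursday 15:00 → clear.
Hannah: starts Sunday 08:30 at or after Ravi ends Thursday 15:00 → clear.
Ravi overlaps Omar, Felix, Yusuf.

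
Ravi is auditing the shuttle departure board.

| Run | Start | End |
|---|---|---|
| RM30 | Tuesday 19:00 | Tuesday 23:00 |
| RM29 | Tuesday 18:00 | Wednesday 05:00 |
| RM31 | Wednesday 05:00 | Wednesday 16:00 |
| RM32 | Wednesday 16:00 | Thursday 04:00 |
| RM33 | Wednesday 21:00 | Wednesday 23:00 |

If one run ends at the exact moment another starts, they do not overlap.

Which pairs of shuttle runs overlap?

Sorted by start: RM29, RM30, RM31, RM32, RM33.
RM30 starts before RM29 ends → RM29 and RM30 overlap.
RM31 starts exactly when RM29 ends (back-to-back, no overlap) — done with RM29.
RM31 starts after RM30 ends — done with RM30.
RM32 starts exactly when RM31 ends (back-to-back, no overlap) — done with RM31.
RM33 starts before RM32 ends → RM32 and RM33 overlap.

RM29 & RM30, RM32 & RM33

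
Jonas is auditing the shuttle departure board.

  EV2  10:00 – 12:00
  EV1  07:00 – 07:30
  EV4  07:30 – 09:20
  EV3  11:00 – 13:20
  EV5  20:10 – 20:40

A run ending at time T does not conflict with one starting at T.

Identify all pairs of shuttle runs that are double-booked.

Two intervals overlap when each starts before the other ends.
Sorted by start: EV1, EV4, EV2, EV3, EV5.
EV4 starts exactly when EV1 ends (back-to-back, no overlap); EV1 is clear from here.
EV2 starts after EV4 ends; EV4 is clear from here.
EV3 starts before EV2 ends → EV2 and EV3 overlap.
EV5 starts after EV2 ends.
EV5 starts after EV3 ends.

EV2 & EV3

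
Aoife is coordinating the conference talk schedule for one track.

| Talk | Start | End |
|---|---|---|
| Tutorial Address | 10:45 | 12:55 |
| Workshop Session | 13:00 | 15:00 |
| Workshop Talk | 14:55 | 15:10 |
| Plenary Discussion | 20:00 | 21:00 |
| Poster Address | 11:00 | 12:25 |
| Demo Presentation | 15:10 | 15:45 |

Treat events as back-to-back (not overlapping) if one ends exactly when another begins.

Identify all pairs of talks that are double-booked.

Check each pair: they overlap iff neither finishes before the other starts.
Sorted by start: Tutorial Address, Poster Address, Workshop Session, Workshop Talk, Demo Presentation, Plenary Discussion.
Poster Address starts before Tutorial Address ends → Tutorial Address and Poster Address overlap.
Workshop Session starts after Tutorial Address ends — done with Tutorial Address.
Workshop Session starts after Poster Address ends — done with Poster Address.
Workshop Talk starts before Workshop Session ends → Workshop Session and Workshop Talk overlap.
Demo Presentation starts after Workshop Session ends — done with Workshop Session.
Demo Presentation starts exactly when Workshop Talk ends (back-to-back, no overlap) — done with Workshop Talk.
Plenary Discussion starts after Demo Presentation ends.

Poster Address & Tutorial Address, Workshop Session & Workshop Talk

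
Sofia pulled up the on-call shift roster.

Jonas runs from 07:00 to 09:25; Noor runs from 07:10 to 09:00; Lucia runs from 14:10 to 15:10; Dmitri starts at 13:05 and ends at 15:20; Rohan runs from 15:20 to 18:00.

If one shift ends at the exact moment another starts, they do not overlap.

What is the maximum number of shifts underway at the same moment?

2

Walk through starts and ends in time order (an end at T is processed before a start at T):
07:00 start Jonas → 1
07:10 start Noor → 2
09:00 end Noor → 1
09:25 end Jonas → 0
13:05 start Dmitri → 1
14:10 start Lucia → 2
15:10 end Lucia → 1
15:20 end Dmitri → 0
15:20 start Rohan → 1
18:00 end Rohan → 0
Peak is 2, at 07:10 (Jonas, Noor).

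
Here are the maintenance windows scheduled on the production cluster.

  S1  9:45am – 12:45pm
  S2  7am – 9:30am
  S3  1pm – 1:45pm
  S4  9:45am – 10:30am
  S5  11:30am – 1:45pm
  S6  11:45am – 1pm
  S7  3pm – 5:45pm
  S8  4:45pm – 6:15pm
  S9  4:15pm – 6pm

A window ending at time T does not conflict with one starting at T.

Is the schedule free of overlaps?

No

Check each pair: they overlap iff neither finishes before the other starts.
Sorted by start: S2, S1, S4, S5, S6, S3, S7, S9, S8.
S1 starts after S2 ends, so S2 has no further overlaps.
S4 starts before S1 ends → S1 and S4 overlap.
That's a conflict, so the schedule is not conflict-free.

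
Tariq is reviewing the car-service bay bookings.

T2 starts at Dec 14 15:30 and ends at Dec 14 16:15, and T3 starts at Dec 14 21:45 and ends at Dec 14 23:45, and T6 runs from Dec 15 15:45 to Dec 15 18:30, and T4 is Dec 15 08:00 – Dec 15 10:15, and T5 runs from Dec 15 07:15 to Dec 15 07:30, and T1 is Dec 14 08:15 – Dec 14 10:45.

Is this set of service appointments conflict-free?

Yes

Sorted by start: T1, T2, T3, T5, T4, T6.
T2 starts after T1 ends; T1 is clear from here.
T3 starts after T2 ends; T2 is clear from here.
T5 starts after T3 ends; T3 is clear from here.
T4 starts after T5 ends; T5 is clear from here.
T6 starts after T4 ends.
Every pair is clear; the schedule has no overlaps.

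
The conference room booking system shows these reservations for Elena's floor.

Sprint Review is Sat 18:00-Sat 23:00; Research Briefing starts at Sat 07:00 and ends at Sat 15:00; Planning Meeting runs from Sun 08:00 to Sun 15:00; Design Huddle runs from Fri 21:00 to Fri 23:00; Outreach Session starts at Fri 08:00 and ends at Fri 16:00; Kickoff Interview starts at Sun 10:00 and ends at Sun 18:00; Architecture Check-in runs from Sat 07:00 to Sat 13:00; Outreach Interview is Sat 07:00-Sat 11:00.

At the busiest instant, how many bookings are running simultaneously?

Sweep the timeline, counting +1 at each start and −1 at each end (ends before starts at a tie):
Fri 08:00 start Outreach Session → 1
Fri 16:00 end Outreach Session → 0
Fri 21:00 start Design Huddle → 1
Fri 23:00 end Design Huddle → 0
Sat 07:00 start Architecture Check-in → 1
Sat 07:00 start Outreach Interview → 2
Sat 07:00 start Research Briefing → 3
Sat 11:00 end Outreach Interview → 2
Sat 13:00 end Architecture Check-in → 1
Sat 15:00 end Research Briefing → 0
Sat 18:00 start Sprint Review → 1
Sat 23:00 end Sprint Review → 0
Sun 08:00 start Planning Meeting → 1
Sun 10:00 start Kickoff Interview → 2
Sun 15:00 end Planning Meeting → 1
Sun 18:00 end Kickoff Interview → 0
Peak is 3, at Sat 07:00 (Architecture Check-in, Outreach Interview, Research Briefing).

3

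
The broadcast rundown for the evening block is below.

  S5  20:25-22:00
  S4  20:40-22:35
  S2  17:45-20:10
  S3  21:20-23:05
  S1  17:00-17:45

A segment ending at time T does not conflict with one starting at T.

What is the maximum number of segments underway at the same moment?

3

Sweep the timeline, counting +1 at each start and −1 at each end (ends before starts at a tie):
17:00 start S1 → 1
17:45 end S1 → 0
17:45 start S2 → 1
20:10 end S2 → 0
20:25 start S5 → 1
20:40 start S4 → 2
21:20 start S3 → 3
22:00 end S5 → 2
22:35 end S4 → 1
23:05 end S3 → 0
Peak is 3, at 21:20 (S3, S4, S5).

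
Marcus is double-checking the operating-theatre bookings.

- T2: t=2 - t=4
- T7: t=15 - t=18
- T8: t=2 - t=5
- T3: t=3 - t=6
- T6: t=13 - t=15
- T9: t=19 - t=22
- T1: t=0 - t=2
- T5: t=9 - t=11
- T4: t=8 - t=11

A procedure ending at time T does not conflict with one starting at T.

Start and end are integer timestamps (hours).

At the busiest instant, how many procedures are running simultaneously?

3

Sort all start/end points and keep a running count:
t=0 start T1 → 1
t=2 end T1 → 0
t=2 start T2 → 1
t=2 start T8 → 2
t=3 start T3 → 3
t=4 end T2 → 2
t=5 end T8 → 1
t=6 end T3 → 0
t=8 start T4 → 1
t=9 start T5 → 2
t=11 end T4 → 1
t=11 end T5 → 0
t=13 start T6 → 1
t=15 end T6 → 0
t=15 start T7 → 1
t=18 end T7 → 0
t=19 start T9 → 1
t=22 end T9 → 0
Peak is 3, at t=3 (T2, T3, T8).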